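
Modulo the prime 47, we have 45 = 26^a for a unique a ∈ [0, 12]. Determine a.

3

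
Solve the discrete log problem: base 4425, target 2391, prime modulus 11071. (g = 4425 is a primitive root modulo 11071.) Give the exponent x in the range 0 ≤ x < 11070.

Baby-step giant-step with m = ceil(sqrt(11070)) = 106.
Baby table (4425^j mod 11071 for j=0..105):
  0:1  1:4425  2:7097  3:6869  4:5430  5:3680  6:9630  7:471
  8:2827  9:10316  10:2567  11:129  12:6204  13:7691  14:421  15:2997
  16:9738  17:2318  18:5404  19:10411  20:2244  21:10084  22:5570  23:3204
  24:6820  25:10025  26:10199  27:5179  28:105  29:10714  30:3428  31:1630
  32:5529  33:9986  34:3689  35:5171  36:8989  37:9293  38:3831  39:2474
  40:9302  41:10443  42:10992  43:4697  44:3958  45:10899  46:2799  47:8197
  48:3129  49:7075  50:9158  51:4290  52:7556  53:880  54:8079  55:1316
  56:11025  57:6799  58:5668  59:5085  60:4853  61:7856  62:10931  63:476
  64:2810  65:1517  66:3699  67:5137  68:2462  69:486  70:2776  71:6061
  72:5963  73:4082  74:6049  75:8218  76:7486  77:1118  78:9484  79:7610
  80:7339  81:3832  82:6899  83:5328  84:6241  85:5351  86:8377  87:2517
  88:299  89:5626  90:7442  91:5696  92:7204  93:4291  94:910  95:7977
  96:3877  97:6746  98:3634  99:5358  100:6139  101:7912  102:4098  103:10423
  104:11060  105:6680
Giant step factor: 4425^(-106) ≡ 8177 (mod 11071).
Scan 2391·8177^i mod 11071 for i = 0, 1, …:
  i=0: 2391   i=1: 10892   i=2: 8760   i=3: 1150
  i=4: 4271   i=5: 6033   i=6: 10536   i=7: 9421
  i=8: 3499   i=9: 3859     …   i=99: 9919
  i=100: 1517
Match at i=100, j=65: x = 100·106 + 65 = 10665.

10665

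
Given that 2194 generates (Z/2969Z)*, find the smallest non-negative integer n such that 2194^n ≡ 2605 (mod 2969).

1209

Baby-step giant-step with m = ceil(sqrt(2968)) = 55.
Baby table (2194^j mod 2969 for j=0..54):
  0:1  1:2194  2:887  3:1383  4:2953  5:524  6:653  7:1624
  8:256  9:523  10:1428  11:737  12:1842  13:539  14:904  15:84
  16:218  17:283  18:381  19:1625  20:2450  21:1410  22:2811  23:721
  24:2366  25:1192  26:2528  27:340  28:741  29:1711  30:1118  31:498
  32:20  33:2314  34:2895  35:939  36:2649  37:1573  38:1184  39:2790
  40:2151  41:1553  42:1839  43:2864  44:1212  45:1873  46:266  47:1680
  48:1391  49:2691  50:1682  51:2810  52:1496  53:1479  54:2778
Giant step factor: 2194^(-55) ≡ 2473 (mod 2969).
Scan 2605·2473^i mod 2969 for i = 0, 1, …:
  i=0: 2605   i=1: 2404   i=2: 1154   i=3: 633
  i=4: 746   i=5: 1109   i=6: 2170   i=7: 1427
  i=8: 1799   i=9: 1365     …   i=20: 1012
  i=21: 2778
Match at i=21, j=54: n = 21·55 + 54 = 1209.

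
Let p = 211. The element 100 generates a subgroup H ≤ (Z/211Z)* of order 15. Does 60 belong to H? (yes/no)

60 ∈ ⟨100⟩ iff 60^15 ≡ 1 (mod 211), since |⟨100⟩| = 15.
60^15 mod 211 = 40.
Since 40 ≠ 1, 60 does not lie in the subgroup.

no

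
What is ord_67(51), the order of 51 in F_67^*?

The order of 51 must divide p − 1 = 66 = 2 · 3 · 11.
Divisors: 1, 2, 3, 6, 11, 22, 33, 66.
Check each in increasing order: 51^1 ≡ 51;  51^2 ≡ 55;  51^3 ≡ 58;  51^6 ≡ 14;  51^11 ≡ 38;  51^22 ≡ 37;  51^33 ≡ 66;  51^66 ≡ 1.
Smallest exponent giving 1 is 66.

66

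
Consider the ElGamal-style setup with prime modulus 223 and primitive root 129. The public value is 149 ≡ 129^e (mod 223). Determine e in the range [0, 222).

97

Baby-step giant-step with m = ceil(sqrt(222)) = 15.
Baby table (129^j mod 223 for j=0..14):
  0:1  1:129  2:139  3:91  4:143  5:161  6:30  7:79
  8:156  9:54  10:53  11:147  12:8  13:140  14:220
Giant step factor: 129^(-15) ≡ 189 (mod 223).
Scan 149·189^i mod 223 for i = 0, 1, …:
  i=0: 149   i=1: 63   i=2: 88   i=3: 130
  i=4: 40   i=5: 201   i=6: 79
Match at i=6, j=7: e = 6·15 + 7 = 97.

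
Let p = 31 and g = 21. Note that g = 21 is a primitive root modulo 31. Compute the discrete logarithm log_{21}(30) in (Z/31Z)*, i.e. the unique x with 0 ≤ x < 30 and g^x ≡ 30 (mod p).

Successive powers of 21 modulo 31:
  21^0=1  21^1=21  21^2=7  21^3=23  21^4=18  21^5=6
  21^6=2  21^7=11  21^8=14  21^9=15  21^10=5  21^11=12
  21^12=4  21^13=22  21^14=28  21^15=30
So 21^15 ≡ 30 (mod 31), giving x = 15.

15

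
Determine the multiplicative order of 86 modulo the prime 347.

346

The order of 86 must divide p − 1 = 346 = 2 · 173.
Divisors: 1, 2, 173, 346.
Check each in increasing order: 86^1 ≡ 86;  86^2 ≡ 109;  86^173 ≡ 346;  86^346 ≡ 1.
Smallest exponent giving 1 is 346.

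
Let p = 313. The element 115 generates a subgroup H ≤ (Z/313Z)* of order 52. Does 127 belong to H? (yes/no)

127 ∈ ⟨115⟩ iff 127^52 ≡ 1 (mod 313), since |⟨115⟩| = 52.
127^52 mod 313 = 215.
Since 215 ≠ 1, 127 does not lie in the subgroup.

no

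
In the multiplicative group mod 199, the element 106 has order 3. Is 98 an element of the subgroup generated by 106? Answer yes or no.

no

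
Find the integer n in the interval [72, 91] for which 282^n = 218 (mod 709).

74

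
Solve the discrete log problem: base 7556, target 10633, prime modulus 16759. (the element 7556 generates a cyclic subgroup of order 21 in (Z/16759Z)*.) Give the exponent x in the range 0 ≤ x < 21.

15

Successive powers of 7556 modulo 16759:
  7556^0=1  7556^1=7556  7556^2=11982  7556^3=3874  7556^4=10730  7556^5=12597
  7556^6=8571  7556^7=5700  7556^8=15329  7556^9=4475  7556^10=10197  7556^11=7409
  7556^12=7344  7556^13=2215  7556^14=11058  7556^15=10633
So 7556^15 ≡ 10633 (mod 16759), giving x = 15.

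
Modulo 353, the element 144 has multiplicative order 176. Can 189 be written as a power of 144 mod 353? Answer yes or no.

yes

189 ∈ ⟨144⟩ iff 189^176 ≡ 1 (mod 353), since |⟨144⟩| = 176.
189^176 mod 353 = 1.
Since 1 = 1, 189 lies in the subgroup.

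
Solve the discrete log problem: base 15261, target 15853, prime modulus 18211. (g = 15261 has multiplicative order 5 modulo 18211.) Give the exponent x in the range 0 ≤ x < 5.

2

Successive powers of 15261 modulo 18211:
  15261^0=1  15261^1=15261  15261^2=15853
So 15261^2 ≡ 15853 (mod 18211), giving x = 2.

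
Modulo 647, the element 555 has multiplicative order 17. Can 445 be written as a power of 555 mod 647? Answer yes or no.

yes

⟨555⟩ has order 17; its elements mod 647 are {1, 43, 53, 67, 218, 221, 293, 300, 306, 316, 338, 372, 445, 468, 555, 573, 607}.
445 is in this set.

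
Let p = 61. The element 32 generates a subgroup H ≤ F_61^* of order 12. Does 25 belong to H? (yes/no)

no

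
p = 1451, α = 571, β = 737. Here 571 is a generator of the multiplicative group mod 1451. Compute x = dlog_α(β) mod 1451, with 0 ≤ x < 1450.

Baby-step giant-step with m = ceil(sqrt(1450)) = 39.
Baby table (571^j mod 1451 for j=0..38):
  0:1  1:571  2:1017  3:307  4:1177  5:254  6:1385  7:40
  8:1075  9:52  10:672  11:648  12:3  13:262  14:149  15:921
  16:629  17:762  18:1253  19:120  20:323  21:156  22:565  23:493
  24:9  25:786  26:447  27:1312  28:436  29:835  30:857  31:360
  32:969  33:468  34:244  35:28  36:27  37:907  38:1341
Giant step factor: 571^(-39) ≡ 341 (mod 1451).
Scan 737·341^i mod 1451 for i = 0, 1, …:
  i=0: 737   i=1: 294   i=2: 135   i=3: 1054
  i=4: 1017
Match at i=4, j=2: x = 4·39 + 2 = 158.

158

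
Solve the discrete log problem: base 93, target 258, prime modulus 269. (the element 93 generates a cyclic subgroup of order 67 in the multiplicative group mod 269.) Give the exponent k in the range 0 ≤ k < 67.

Baby-step giant-step with m = ceil(sqrt(67)) = 9.
Baby table (93^j mod 269 for j=0..8):
  0:1  1:93  2:41  3:47  4:67  5:44  6:57  7:190
  8:185
Giant step factor: 93^(-9) ≡ 220 (mod 269).
Scan 258·220^i mod 269 for i = 0, 1, …:
  i=0: 258   i=1: 1
Match at i=1, j=0: k = 1·9 + 0 = 9.

9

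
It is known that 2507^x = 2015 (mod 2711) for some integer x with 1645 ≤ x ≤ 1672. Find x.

Compute 2507^1645 mod 2711 = 1774, then multiply by 2507 repeatedly:
  2507^1645=1774  2507^1646=1378  2507^1647=832  2507^1648=1065  2507^1649=2331
  2507^1650=1612  2507^1651=1894  2507^1652=1297  2507^1653=1090  2507^1654=2653
  2507^1655=988  2507^1656=1773  2507^1657=1582  2507^1658=2592  2507^1659=2588
  2507^1660=693  2507^1661=2311  2507^1662=270  2507^1663=1851  2507^1664=1936
  2507^1665=862  2507^1666=367  2507^1667=1040  2507^1668=2009  2507^1669=2236
  2507^1670=2015
Found 2015 at exponent 1670.

1670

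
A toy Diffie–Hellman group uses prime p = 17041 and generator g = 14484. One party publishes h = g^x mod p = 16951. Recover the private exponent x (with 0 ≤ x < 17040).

Baby-step giant-step with m = ceil(sqrt(17040)) = 131.
Baby table (14484^j mod 17041 for j=0..130):
  0:1  1:14484  2:11546  3:8931  4:15414  5:2235  6:10881  7:5236
  8:5774  9:10429  10:2212  11:1528  12:12334  13:4853  14:13768  15:1930
  16:6880  17:11193  18:8379  19:12475  20:2177  21:5818  22:167  23:16047
  24:2549  25:8910  26:947  27:15384  28:10781  29:5321  30:9962  31:3461
  32:11543  33:16602  34:14858  35:9524  36:15762  37:15572  38:7213  39:11762
  40:1931  41:4323  42:5698  43:269  44:10848  45:4412  46:16699  47:5403
  48:4780  49:12978  50:11122  51:2475  52:10677  53:15634  54:2048  55:11892
  56:10341  57:5695  58:7940  59:10292  60:11701  61:4539  62:15739  63:6219
  64:14311  65:10841  66:5270  67:4041  68:11050  69:16169  70:14374  71:3119
  72:16946  73:4341  74:10795  75:3605  76:1196  77:9208  78:5806  79:13810
  80:13823  81:14664  82:11393  83:8209  84:4099  85:16113  86:4197  87:4101
  88:10999  89:10248  90:4922  91:7745  92:14718  93:9643  94:1176  95:9225
  96:13460  97:5600  98:12281  99:4046  100:15306  101:5735  102:7906  103:12025
  104:11080  105:7623  106:2893  107:15434  108:2218  109:3227  110:13446  111:7316
  112:4006  113:15340  114:4002  115:8527  116:8941  117:6885  118:15449  119:14986
  120:6007  121:11083  122:16993  123:3449  124:8145  125:14378  126:9932  127:12007
  128:5983  129:4287  130:12545
Giant step factor: 14484^(-131) ≡ 7255 (mod 17041).
Scan 16951·7255^i mod 17041 for i = 0, 1, …:
  i=0: 16951   i=1: 11649   i=2: 7176   i=3: 1625
  i=4: 14044   i=5: 1081   i=6: 3795   i=7: 11510
  i=8: 4150   i=9: 13844     …   i=31: 2416
  i=32: 9932
Match at i=32, j=126: x = 32·131 + 126 = 4318.

4318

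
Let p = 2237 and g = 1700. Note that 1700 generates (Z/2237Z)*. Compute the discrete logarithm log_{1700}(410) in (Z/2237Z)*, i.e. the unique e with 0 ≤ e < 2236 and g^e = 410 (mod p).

756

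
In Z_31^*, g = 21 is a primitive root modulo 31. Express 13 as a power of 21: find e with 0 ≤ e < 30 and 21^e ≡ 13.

19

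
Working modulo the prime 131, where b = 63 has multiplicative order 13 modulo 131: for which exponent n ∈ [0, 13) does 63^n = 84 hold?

Successive powers of 63 modulo 131:
  63^0=1  63^1=63  63^2=39  63^3=99  63^4=80  63^5=62
  63^6=107  63^7=60  63^8=112  63^9=113  63^10=45  63^11=84
So 63^11 ≡ 84 (mod 131), giving n = 11.

11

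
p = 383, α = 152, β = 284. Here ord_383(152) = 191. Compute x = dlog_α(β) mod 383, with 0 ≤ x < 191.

Baby-step giant-step with m = ceil(sqrt(191)) = 14.
Baby table (152^j mod 383 for j=0..13):
  0:1  1:152  2:124  3:81  4:56  5:86  6:50  7:323
  8:72  9:220  10:119  11:87  12:202  13:64
Giant step factor: 152^(-14) ≡ 378 (mod 383).
Scan 284·378^i mod 383 for i = 0, 1, …:
  i=0: 284   i=1: 112   i=2: 206   i=3: 119
Match at i=3, j=10: x = 3·14 + 10 = 52.

52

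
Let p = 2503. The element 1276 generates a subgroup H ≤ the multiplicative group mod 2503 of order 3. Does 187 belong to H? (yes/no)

no

⟨1276⟩ has order 3; its elements mod 2503 are {1, 1226, 1276}.
187 is not in this set.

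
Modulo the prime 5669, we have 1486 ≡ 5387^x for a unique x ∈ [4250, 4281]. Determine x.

4256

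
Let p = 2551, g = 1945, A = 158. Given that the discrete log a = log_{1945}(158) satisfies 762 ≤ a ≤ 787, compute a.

Compute 1945^762 mod 2551 = 355, then multiply by 1945 repeatedly:
  1945^762=355  1945^763=1705  1945^764=2476  1945^765=2083  1945^766=447
  1945^767=2075  1945^768=193  1945^769=388  1945^770=2115  1945^771=1463
  1945^772=1170  1945^773=158
Found 158 at exponent 773.

773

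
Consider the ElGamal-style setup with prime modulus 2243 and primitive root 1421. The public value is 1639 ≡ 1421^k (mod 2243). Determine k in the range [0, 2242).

1053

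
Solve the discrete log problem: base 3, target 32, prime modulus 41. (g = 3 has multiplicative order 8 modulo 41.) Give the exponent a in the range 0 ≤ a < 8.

Successive powers of 3 modulo 41:
  3^0=1  3^1=3  3^2=9  3^3=27  3^4=40  3^5=38
  3^6=32
So 3^6 ≡ 32 (mod 41), giving a = 6.

6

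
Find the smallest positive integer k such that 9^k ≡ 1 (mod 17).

8

The order of 9 must divide p − 1 = 16 = 2^4.
Divisors: 1, 2, 4, 8, 16.
Check each in increasing order: 9^1 ≡ 9;  9^2 ≡ 13;  9^4 ≡ 16;  9^8 ≡ 1.
Smallest exponent giving 1 is 8.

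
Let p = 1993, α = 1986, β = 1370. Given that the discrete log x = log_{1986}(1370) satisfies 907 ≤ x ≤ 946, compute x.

Compute 1986^907 mod 1993 = 176, then multiply by 1986 repeatedly:
  1986^907=176  1986^908=761  1986^909=652  1986^910=1415  1986^911=60
  1986^912=1573  1986^913=947  1986^914=1343  1986^915=564  1986^916=38
  1986^917=1727  1986^918=1862  1986^919=917  1986^920=1553  1986^921=1087
  1986^922=363  1986^923=1445  1986^924=1843  1986^925=1050  1986^926=622
  1986^927=1625  1986^928=583  1986^929=1898  1986^930=665  1986^931=1324
  1986^932=697  1986^933=1100  1986^934=272  1986^935=89  1986^936=1370
Found 1370 at exponent 936.

936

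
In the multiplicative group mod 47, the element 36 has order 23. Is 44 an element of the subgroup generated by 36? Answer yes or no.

no

⟨36⟩ has order 23; its elements mod 47 are {1, 2, 3, 4, 6, 7, 8, 9, 12, 14, 16, 17, 18, 21, 24, 25, 27, 28, 32, 34, 36, 37, 42}.
44 is not in this set.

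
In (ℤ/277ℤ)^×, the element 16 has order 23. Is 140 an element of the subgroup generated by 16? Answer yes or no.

⟨16⟩ has order 23; its elements mod 277 are {1, 16, 19, 27, 30, 52, 69, 84, 131, 155, 157, 164, 169, 175, 201, 203, 211, 213, 218, 236, 256, 264, 273}.
140 is not in this set.

no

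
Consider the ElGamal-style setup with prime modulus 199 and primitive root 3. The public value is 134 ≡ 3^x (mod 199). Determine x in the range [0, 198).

13

Successive powers of 3 modulo 199:
  3^0=1  3^1=3  3^2=9  3^3=27  3^4=81  3^5=44
  3^6=132  3^7=197  3^8=193  3^9=181  3^10=145  3^11=37
  3^12=111  3^13=134
So 3^13 ≡ 134 (mod 199), giving x = 13.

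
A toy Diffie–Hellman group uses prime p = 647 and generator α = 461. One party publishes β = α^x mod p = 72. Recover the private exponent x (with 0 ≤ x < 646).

Baby-step giant-step with m = ceil(sqrt(646)) = 26.
Baby table (461^j mod 647 for j=0..25):
  0:1  1:461  2:305  3:206  4:504  5:71  6:381  7:304
  8:392  9:199  10:512  11:524  12:233  13:11  14:542  15:120
  16:325  17:368  18:134  19:309  20:109  21:430  22:248  23:456
  24:588  25:622
Giant step factor: 461^(-26) ≡ 385 (mod 647).
Scan 72·385^i mod 647 for i = 0, 1, …:
  i=0: 72   i=1: 546   i=2: 582   i=3: 208
  i=4: 499   i=5: 603   i=6: 529   i=7: 507
  i=8: 448   i=9: 378     …   i=19: 249
  i=20: 109
Match at i=20, j=20: x = 20·26 + 20 = 540.

540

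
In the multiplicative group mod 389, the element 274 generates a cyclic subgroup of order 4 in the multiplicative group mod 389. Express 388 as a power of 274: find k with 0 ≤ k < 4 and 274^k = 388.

2

Successive powers of 274 modulo 389:
  274^0=1  274^1=274  274^2=388
So 274^2 ≡ 388 (mod 389), giving k = 2.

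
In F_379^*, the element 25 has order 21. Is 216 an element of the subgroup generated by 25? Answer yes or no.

216 ∈ ⟨25⟩ iff 216^21 ≡ 1 (mod 379), since |⟨25⟩| = 21.
216^21 mod 379 = 1.
Since 1 = 1, 216 lies in the subgroup.

yes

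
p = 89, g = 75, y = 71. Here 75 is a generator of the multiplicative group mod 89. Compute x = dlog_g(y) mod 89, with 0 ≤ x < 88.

46

Baby-step giant-step with m = ceil(sqrt(88)) = 10.
Baby table (75^j mod 89 for j=0..9):
  0:1  1:75  2:18  3:15  4:57  5:3  6:47  7:54
  8:45  9:82
Giant step factor: 75^(-10) ≡ 10 (mod 89).
Scan 71·10^i mod 89 for i = 0, 1, …:
  i=0: 71   i=1: 87   i=2: 69   i=3: 67
  i=4: 47
Match at i=4, j=6: x = 4·10 + 6 = 46.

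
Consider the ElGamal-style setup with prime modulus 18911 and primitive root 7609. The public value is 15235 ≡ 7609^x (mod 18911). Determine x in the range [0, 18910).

Baby-step giant-step with m = ceil(sqrt(18910)) = 138.
Baby table (7609^j mod 18911 for j=0..137):
  0:1  1:7609  2:10310  3:5962  4:16280  5:7470  6:11675  7:10108
  8:735  9:13870  10:13450  11:13629  12:14048  13:6260  14:14442  15:16268
  16:10717  17:1421  18:14208  19:13396  20:18785  21:5727  22:5799  23:5228
  24:10019  25:4330  26:4008  27:12340  28:1945  29:11103  30:7290  31:3647
  32:7586  33:5502  34:14675  35:11531  36:11250  37:10064  38:6337  39:14094
  40:15876  41:15927  42:6855  43:3157  44:4643  45:2839  46:5589  47:14773
  48:773  49:436  50:8099  51:13253  52:8625  53:6455  54:4228  55:3241
  56:825  57:17884  58:14711  59:1790  60:4190  61:16675  62:6176  63:18260
  64:1223  65:1595  66:14404  67:10791  68:16068  69:1797  70:720  71:13201
  72:10088  73:18754  74:15691  75:7676  76:9516  77:15936  78:18603  79:1392
  80:1568  81:16982  82:16086  83:6382  84:16101  85:7051  86:552  87:1926
  88:17820  89:510  90:3835  91:842  92:14860  93:871  94:8589  95:16196
  96:11288  97:15541  98:986  99:13718  100:10453  101:16122  102:15552  103:9041
  104:13662  105:391  106:6092  107:3167  108:5089  109:11384  110:8476  111:7374
  112:18740  113:3720  114:14624  115:1692  116:14948  117:8578  118:8141  119:11344
  120:6692  121:11016  122:7192  123:14405  124:18400  125:7467  126:7759  127:17000
  128:1760  129:2852  130:9951  131:16426  132:2635  133:4055  134:10654  135:13740
  136:7652  137:16010
Giant step factor: 7609^(-138) ≡ 1882 (mod 18911).
Scan 15235·1882^i mod 18911 for i = 0, 1, …:
  i=0: 15235   i=1: 3194   i=2: 16321   i=3: 4658
  i=4: 10563   i=5: 4105   i=6: 9922   i=7: 8047
  i=8: 15654   i=9: 16401     …   i=56: 18294
  i=57: 11288
Match at i=57, j=96: x = 57·138 + 96 = 7962.

7962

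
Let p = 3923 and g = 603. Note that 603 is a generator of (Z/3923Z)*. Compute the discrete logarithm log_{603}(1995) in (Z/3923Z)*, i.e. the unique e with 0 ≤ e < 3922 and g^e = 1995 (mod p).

Baby-step giant-step with m = ceil(sqrt(3922)) = 63.
Baby table (603^j mod 3923 for j=0..62):
  0:1  1:603  2:2693  3:3680  4:2545  5:742  6:204  7:1399
  8:152  9:1427  10:1344  11:2294  12:2386  13:2940  14:3547  15:806
  16:3489  17:1139  18:292  19:3464  20:1756  21:3581  22:1693  23:899
  24:723  25:516  26:1231  27:846  28:148  29:2938  30:2341  31:3266
  32:52  33:3895  34:2731  35:3056  36:2881  37:3277  38:2762  39:2134
  40:58  41:3590  42:3197  43:1598  44:2459  45:3806  46:63  47:2682
  48:970  49:383  50:3415  51:3593  52:1083  53:1831  54:1730  55:3595
  56:2289  57:3294  58:1244  59:839  60:3773  61:3702  62:119
Giant step factor: 603^(-63) ≡ 405 (mod 3923).
Scan 1995·405^i mod 3923 for i = 0, 1, …:
  i=0: 1995   i=1: 3760   i=2: 676   i=3: 3093
  i=4: 1228   i=5: 3042   i=6: 188   i=7: 1603
  i=8: 1920   i=9: 846
Match at i=9, j=27: e = 9·63 + 27 = 594.

594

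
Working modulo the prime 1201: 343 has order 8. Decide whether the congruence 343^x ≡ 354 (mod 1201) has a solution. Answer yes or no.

no

354 ∈ ⟨343⟩ iff 354^8 ≡ 1 (mod 1201), since |⟨343⟩| = 8.
354^8 mod 1201 = 274.
Since 274 ≠ 1, 354 does not lie in the subgroup.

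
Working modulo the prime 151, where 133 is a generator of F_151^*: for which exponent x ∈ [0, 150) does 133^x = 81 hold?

Baby-step giant-step with m = ceil(sqrt(150)) = 13.
Baby table (133^j mod 151 for j=0..12):
  0:1  1:133  2:22  3:57  4:31  5:46  6:78  7:106
  8:55  9:67  10:2  11:115  12:44
Giant step factor: 133^(-13) ≡ 102 (mod 151).
Scan 81·102^i mod 151 for i = 0, 1, …:
  i=0: 81   i=1: 108   i=2: 144   i=3: 41
  i=4: 105   i=5: 140   i=6: 86   i=7: 14
  i=8: 69   i=9: 92   i=10: 22
Match at i=10, j=2: x = 10·13 + 2 = 132.

132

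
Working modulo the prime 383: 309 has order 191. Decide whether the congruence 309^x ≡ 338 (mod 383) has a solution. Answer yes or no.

yes

338 ∈ ⟨309⟩ iff 338^191 ≡ 1 (mod 383), since |⟨309⟩| = 191.
338^191 mod 383 = 1.
Since 1 = 1, 338 lies in the subgroup.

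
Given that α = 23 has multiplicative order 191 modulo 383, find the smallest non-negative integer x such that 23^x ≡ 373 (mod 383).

124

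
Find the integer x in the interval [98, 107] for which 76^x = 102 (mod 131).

Compute 76^98 mod 131 = 102, then multiply by 76 repeatedly:
  76^98=102
Found 102 at exponent 98.

98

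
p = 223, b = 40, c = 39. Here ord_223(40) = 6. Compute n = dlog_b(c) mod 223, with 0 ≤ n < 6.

Successive powers of 40 modulo 223:
  40^0=1  40^1=40  40^2=39
So 40^2 ≡ 39 (mod 223), giving n = 2.

2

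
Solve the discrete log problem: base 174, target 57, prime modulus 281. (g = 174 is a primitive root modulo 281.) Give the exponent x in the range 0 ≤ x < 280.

86

Baby-step giant-step with m = ceil(sqrt(280)) = 17.
Baby table (174^j mod 281 for j=0..16):
  0:1  1:174  2:209  3:117  4:126  5:6  6:201  7:130
  8:140  9:194  10:36  11:82  12:218  13:278  14:40  15:216
  16:211
Giant step factor: 174^(-17) ≡ 84 (mod 281).
Scan 57·84^i mod 281 for i = 0, 1, …:
  i=0: 57   i=1: 11   i=2: 81   i=3: 60
  i=4: 263   i=5: 174
Match at i=5, j=1: x = 5·17 + 1 = 86.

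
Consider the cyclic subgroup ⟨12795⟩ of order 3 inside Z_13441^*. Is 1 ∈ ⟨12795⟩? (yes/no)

1 ∈ ⟨12795⟩ iff 1^3 ≡ 1 (mod 13441), since |⟨12795⟩| = 3.
1^3 mod 13441 = 1.
Since 1 = 1, 1 lies in the subgroup.

yes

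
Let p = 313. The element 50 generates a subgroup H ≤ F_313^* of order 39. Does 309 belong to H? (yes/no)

yes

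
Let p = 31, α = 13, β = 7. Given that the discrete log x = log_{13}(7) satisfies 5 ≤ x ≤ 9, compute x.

8

Compute 13^5 mod 31 = 6, then multiply by 13 repeatedly:
  13^5=6  13^6=16  13^7=22  13^8=7
Found 7 at exponent 8.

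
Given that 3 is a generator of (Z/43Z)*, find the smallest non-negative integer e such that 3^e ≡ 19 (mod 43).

19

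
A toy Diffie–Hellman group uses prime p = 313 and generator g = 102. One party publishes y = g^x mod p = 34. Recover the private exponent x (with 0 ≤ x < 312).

Baby-step giant-step with m = ceil(sqrt(312)) = 18.
Baby table (102^j mod 313 for j=0..17):
  0:1  1:102  2:75  3:138  4:304  5:21  6:264  7:10
  8:81  9:124  10:128  11:223  12:210  13:136  14:100  15:184
  16:301  17:28
Giant step factor: 102^(-18) ≡ 305 (mod 313).
Scan 34·305^i mod 313 for i = 0, 1, …:
  i=0: 34   i=1: 41   i=2: 298   i=3: 120
  i=4: 292   i=5: 168   i=6: 221   i=7: 110
  i=8: 59   i=9: 154   i=10: 20   i=11: 153
  i=12: 28
Match at i=12, j=17: x = 12·18 + 17 = 233.

233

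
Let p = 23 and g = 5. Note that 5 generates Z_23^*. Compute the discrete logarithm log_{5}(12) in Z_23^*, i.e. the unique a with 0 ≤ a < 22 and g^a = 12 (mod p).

20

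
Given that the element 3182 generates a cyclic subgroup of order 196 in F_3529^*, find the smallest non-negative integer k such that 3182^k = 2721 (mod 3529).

Baby-step giant-step with m = ceil(sqrt(196)) = 14.
Baby table (3182^j mod 3529 for j=0..13):
  0:1  1:3182  2:423  3:1437  4:2479  5:863  6:504  7:1562
  8:1452  9:803  10:150  11:885  12:3457  13:281
Giant step factor: 3182^(-14) ≡ 192 (mod 3529).
Scan 2721·192^i mod 3529 for i = 0, 1, …:
  i=0: 2721   i=1: 140   i=2: 2177   i=3: 1562
Match at i=3, j=7: k = 3·14 + 7 = 49.

49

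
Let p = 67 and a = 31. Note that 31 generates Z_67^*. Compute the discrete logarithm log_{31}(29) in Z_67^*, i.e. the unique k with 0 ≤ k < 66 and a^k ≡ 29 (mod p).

22

Successive powers of 31 modulo 67:
  31^0=1  31^1=31  31^2=23  31^3=43  31^4=60  31^5=51
  31^6=40  31^7=34  31^8=49  31^9=45  31^10=55  31^11=30
  31^12=59  31^13=20  31^14=17  31^15=58  31^16=56  31^17=61
  31^18=15  31^19=63  31^20=10  31^21=42  31^22=29
So 31^22 ≡ 29 (mod 67), giving k = 22.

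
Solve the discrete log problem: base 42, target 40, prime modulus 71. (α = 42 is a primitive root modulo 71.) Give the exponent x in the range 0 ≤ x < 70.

12

Baby-step giant-step with m = ceil(sqrt(70)) = 9.
Baby table (42^j mod 71 for j=0..8):
  0:1  1:42  2:60  3:35  4:50  5:41  6:18  7:46
  8:15
Giant step factor: 42^(-9) ≡ 63 (mod 71).
Scan 40·63^i mod 71 for i = 0, 1, …:
  i=0: 40   i=1: 35
Match at i=1, j=3: x = 1·9 + 3 = 12.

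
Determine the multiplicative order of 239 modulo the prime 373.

The order of 239 must divide p − 1 = 372 = 2^2 · 3 · 31.
Divisors: 1, 2, 3, 4, 6, 12, 31, 62, 93, 124, 186, 372.
Check each in increasing order: 239^1 ≡ 239;  239^2 ≡ 52;  239^3 ≡ 119;  239^4 ≡ 93;  239^6 ≡ 360;  239^12 ≡ 169;  239^31 ≡ 284;  239^62 ≡ 88;  239^93 ≡ 1.
Smallest exponent giving 1 is 93.

93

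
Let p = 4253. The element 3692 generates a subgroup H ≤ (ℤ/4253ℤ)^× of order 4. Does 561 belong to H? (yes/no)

⟨3692⟩ has order 4; its elements mod 4253 are {1, 561, 3692, 4252}.
561 is in this set.

yes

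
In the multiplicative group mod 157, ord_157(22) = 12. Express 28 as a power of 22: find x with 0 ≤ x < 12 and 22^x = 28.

Successive powers of 22 modulo 157:
  22^0=1  22^1=22  22^2=13  22^3=129  22^4=12  22^5=107
  22^6=156  22^7=135  22^8=144  22^9=28
So 22^9 ≡ 28 (mod 157), giving x = 9.

9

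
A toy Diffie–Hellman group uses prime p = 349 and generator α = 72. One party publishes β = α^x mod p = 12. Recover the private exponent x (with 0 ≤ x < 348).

184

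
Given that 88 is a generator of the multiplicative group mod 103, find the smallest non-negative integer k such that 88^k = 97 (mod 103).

62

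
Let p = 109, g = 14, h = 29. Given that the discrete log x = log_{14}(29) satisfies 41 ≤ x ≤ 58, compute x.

Compute 14^41 mod 109 = 44, then multiply by 14 repeatedly:
  14^41=44  14^42=71  14^43=13  14^44=73  14^45=41
  14^46=29
Found 29 at exponent 46.

46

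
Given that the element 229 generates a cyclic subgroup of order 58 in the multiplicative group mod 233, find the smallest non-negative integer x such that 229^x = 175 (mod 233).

Baby-step giant-step with m = ceil(sqrt(58)) = 8.
Baby table (229^j mod 233 for j=0..7):
  0:1  1:229  2:16  3:169  4:23  5:141  6:135  7:159
Giant step factor: 229^(-8) ≡ 37 (mod 233).
Scan 175·37^i mod 233 for i = 0, 1, …:
  i=0: 175   i=1: 184   i=2: 51   i=3: 23
Match at i=3, j=4: x = 3·8 + 4 = 28.

28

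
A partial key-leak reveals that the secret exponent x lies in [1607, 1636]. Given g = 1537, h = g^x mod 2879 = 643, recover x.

Compute 1537^1607 mod 2879 = 643, then multiply by 1537 repeatedly:
  1537^1607=643
Found 643 at exponent 1607.

1607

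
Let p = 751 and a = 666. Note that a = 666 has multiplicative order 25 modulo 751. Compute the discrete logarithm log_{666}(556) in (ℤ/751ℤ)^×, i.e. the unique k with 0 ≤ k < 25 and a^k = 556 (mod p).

Successive powers of 666 modulo 751:
  666^0=1  666^1=666  666^2=466  666^3=193  666^4=117  666^5=569
  666^6=450  666^7=51  666^8=171  666^9=485  666^10=80  666^11=710
  666^12=481  666^13=420  666^14=348  666^15=460  666^16=703  666^17=325
  666^18=162  666^19=499  666^20=392  666^21=475  666^22=179  666^23=556
So 666^23 ≡ 556 (mod 751), giving k = 23.

23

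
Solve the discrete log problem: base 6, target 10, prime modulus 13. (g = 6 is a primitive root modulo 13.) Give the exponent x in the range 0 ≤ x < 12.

2

Successive powers of 6 modulo 13:
  6^0=1  6^1=6  6^2=10
So 6^2 ≡ 10 (mod 13), giving x = 2.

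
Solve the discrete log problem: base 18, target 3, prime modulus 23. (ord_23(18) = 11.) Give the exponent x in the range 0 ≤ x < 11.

Successive powers of 18 modulo 23:
  18^0=1  18^1=18  18^2=2  18^3=13  18^4=4  18^5=3
So 18^5 ≡ 3 (mod 23), giving x = 5.

5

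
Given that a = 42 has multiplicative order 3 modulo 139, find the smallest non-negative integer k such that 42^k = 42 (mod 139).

1

Successive powers of 42 modulo 139:
  42^0=1  42^1=42
So 42^1 ≡ 42 (mod 139), giving k = 1.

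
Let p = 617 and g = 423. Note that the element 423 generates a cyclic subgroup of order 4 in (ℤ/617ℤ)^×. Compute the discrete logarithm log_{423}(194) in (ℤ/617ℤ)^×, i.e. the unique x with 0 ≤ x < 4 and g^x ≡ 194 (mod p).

Successive powers of 423 modulo 617:
  423^0=1  423^1=423  423^2=616  423^3=194
So 423^3 ≡ 194 (mod 617), giving x = 3.

3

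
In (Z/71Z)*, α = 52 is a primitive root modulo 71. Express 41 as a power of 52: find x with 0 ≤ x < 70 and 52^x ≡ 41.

65

Baby-step giant-step with m = ceil(sqrt(70)) = 9.
Baby table (52^j mod 71 for j=0..8):
  0:1  1:52  2:6  3:28  4:36  5:26  6:3  7:14
  8:18
Giant step factor: 52^(-9) ≡ 11 (mod 71).
Scan 41·11^i mod 71 for i = 0, 1, …:
  i=0: 41   i=1: 25   i=2: 62   i=3: 43
  i=4: 47   i=5: 20   i=6: 7   i=7: 6
Match at i=7, j=2: x = 7·9 + 2 = 65.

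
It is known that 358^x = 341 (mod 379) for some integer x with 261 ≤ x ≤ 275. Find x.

Compute 358^261 mod 379 = 303, then multiply by 358 repeatedly:
  358^261=303  358^262=80  358^263=215  358^264=33  358^265=65
  358^266=151  358^267=240  358^268=266  358^269=99  358^270=195
  358^271=74  358^272=341
Found 341 at exponent 272.

272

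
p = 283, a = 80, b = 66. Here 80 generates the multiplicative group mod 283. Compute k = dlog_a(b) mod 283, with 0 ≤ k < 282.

222

Baby-step giant-step with m = ceil(sqrt(282)) = 17.
Baby table (80^j mod 283 for j=0..16):
  0:1  1:80  2:174  3:53  4:278  5:166  6:262  7:18
  8:25  9:19  10:105  11:193  12:158  13:188  14:41  15:167
  16:59
Giant step factor: 80^(-17) ≡ 255 (mod 283).
Scan 66·255^i mod 283 for i = 0, 1, …:
  i=0: 66   i=1: 133   i=2: 238   i=3: 128
  i=4: 95   i=5: 170   i=6: 51   i=7: 270
  i=8: 81   i=9: 279   i=10: 112   i=11: 260
  i=12: 78   i=13: 80
Match at i=13, j=1: k = 13·17 + 1 = 222.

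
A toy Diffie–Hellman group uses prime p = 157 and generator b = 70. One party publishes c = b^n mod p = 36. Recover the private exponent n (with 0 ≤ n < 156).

Baby-step giant-step with m = ceil(sqrt(156)) = 13.
Baby table (70^j mod 157 for j=0..12):
  0:1  1:70  2:33  3:112  4:147  5:85  6:141  7:136
  8:100  9:92  10:3  11:53  12:99
Giant step factor: 70^(-13) ≡ 50 (mod 157).
Scan 36·50^i mod 157 for i = 0, 1, …:
  i=0: 36   i=1: 73   i=2: 39   i=3: 66
  i=4: 3
Match at i=4, j=10: n = 4·13 + 10 = 62.

62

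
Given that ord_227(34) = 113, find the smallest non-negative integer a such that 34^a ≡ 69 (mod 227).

46

Baby-step giant-step with m = ceil(sqrt(113)) = 11.
Baby table (34^j mod 227 for j=0..10):
  0:1  1:34  2:21  3:33  4:214  5:12  6:181  7:25
  8:169  9:71  10:144
Giant step factor: 34^(-11) ≡ 44 (mod 227).
Scan 69·44^i mod 227 for i = 0, 1, …:
  i=0: 69   i=1: 85   i=2: 108   i=3: 212
  i=4: 21
Match at i=4, j=2: a = 4·11 + 2 = 46.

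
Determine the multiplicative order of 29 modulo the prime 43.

42

The order of 29 must divide p − 1 = 42 = 2 · 3 · 7.
Divisors: 1, 2, 3, 6, 7, 14, 21, 42.
Check each in increasing order: 29^1 ≡ 29;  29^2 ≡ 24;  29^3 ≡ 8;  29^6 ≡ 21;  29^7 ≡ 7;  29^14 ≡ 6;  29^21 ≡ 42;  29^42 ≡ 1.
Smallest exponent giving 1 is 42.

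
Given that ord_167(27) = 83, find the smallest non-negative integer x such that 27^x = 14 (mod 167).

Baby-step giant-step with m = ceil(sqrt(83)) = 10.
Baby table (27^j mod 167 for j=0..9):
  0:1  1:27  2:61  3:144  4:47  5:100  6:28  7:88
  8:38  9:24
Giant step factor: 27^(-10) ≡ 25 (mod 167).
Scan 14·25^i mod 167 for i = 0, 1, …:
  i=0: 14   i=1: 16   i=2: 66   i=3: 147
  i=4: 1
Match at i=4, j=0: x = 4·10 + 0 = 40.

40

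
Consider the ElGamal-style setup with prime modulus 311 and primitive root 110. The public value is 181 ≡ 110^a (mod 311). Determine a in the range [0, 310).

61

Baby-step giant-step with m = ceil(sqrt(310)) = 18.
Baby table (110^j mod 311 for j=0..17):
  0:1  1:110  2:282  3:231  4:219  5:143  6:180  7:207
  8:67  9:217  10:234  11:238  12:56  13:251  14:242  15:185
  16:135  17:233
Giant step factor: 110^(-18) ≡ 294 (mod 311).
Scan 181·294^i mod 311 for i = 0, 1, …:
  i=0: 181   i=1: 33   i=2: 61   i=3: 207
Match at i=3, j=7: a = 3·18 + 7 = 61.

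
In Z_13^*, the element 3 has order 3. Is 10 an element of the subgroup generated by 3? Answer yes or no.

no

⟨3⟩ has order 3; its elements mod 13 are {1, 3, 9}.
10 is not in this set.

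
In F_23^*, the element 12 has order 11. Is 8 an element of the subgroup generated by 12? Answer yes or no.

yes

⟨12⟩ has order 11; its elements mod 23 are {1, 2, 3, 4, 6, 8, 9, 12, 13, 16, 18}.
8 is in this set.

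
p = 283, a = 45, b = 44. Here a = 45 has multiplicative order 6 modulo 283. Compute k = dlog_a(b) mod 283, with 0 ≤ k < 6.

2

Successive powers of 45 modulo 283:
  45^0=1  45^1=45  45^2=44
So 45^2 ≡ 44 (mod 283), giving k = 2.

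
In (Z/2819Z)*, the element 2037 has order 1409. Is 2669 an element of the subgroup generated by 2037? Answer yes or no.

yes

2669 ∈ ⟨2037⟩ iff 2669^1409 ≡ 1 (mod 2819), since |⟨2037⟩| = 1409.
2669^1409 mod 2819 = 1.
Since 1 = 1, 2669 lies in the subgroup.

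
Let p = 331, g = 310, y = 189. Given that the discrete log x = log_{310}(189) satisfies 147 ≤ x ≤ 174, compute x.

162

Compute 310^147 mod 331 = 154, then multiply by 310 repeatedly:
  310^147=154  310^148=76  310^149=59  310^150=85  310^151=201
  310^152=82  310^153=264  310^154=83  310^155=243  310^156=193
  310^157=250  310^158=46  310^159=27  310^160=95  310^161=322
  310^162=189
Found 189 at exponent 162.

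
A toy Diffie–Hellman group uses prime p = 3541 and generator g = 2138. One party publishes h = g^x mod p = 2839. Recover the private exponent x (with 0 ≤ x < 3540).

Baby-step giant-step with m = ceil(sqrt(3540)) = 60.
Baby table (2138^j mod 3541 for j=0..59):
  0:1  1:2138  2:3154  3:1188  4:1047  5:574  6:2026  7:945
  8:2040  9:2549  10:163  11:1476  12:657  13:2430  14:693  15:1496
  16:925  17:1772  18:3207  19:1190  20:1782  21:3341  22:861  23:3039
  24:3188  25:3060  26:2053  27:2015  28:2214  29:2756  30:104  31:2810
  32:2244  33:3158  34:2658  35:3040  36:1785  37:2673  38:3241  39:3062
  40:2788  41:1241  42:1049  43:1309  44:1252  45:3321  46:593  47:156
  48:674  49:3366  50:1196  51:446  52:1019  53:907  54:2239  55:3091
  56:1052  57:641  58:91  59:3344
Giant step factor: 2138^(-60) ≡ 1321 (mod 3541).
Scan 2839·1321^i mod 3541 for i = 0, 1, …:
  i=0: 2839   i=1: 400   i=2: 791   i=3: 316
  i=4: 3139   i=5: 108   i=6: 1028   i=7: 1785
Match at i=7, j=36: x = 7·60 + 36 = 456.

456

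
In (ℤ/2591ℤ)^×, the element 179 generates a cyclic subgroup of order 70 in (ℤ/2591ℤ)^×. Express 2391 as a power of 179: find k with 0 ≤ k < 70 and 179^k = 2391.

Baby-step giant-step with m = ceil(sqrt(70)) = 9.
Baby table (179^j mod 2591 for j=0..8):
  0:1  1:179  2:949  3:1456  4:1524  5:741  6:498  7:1048
  8:1040
Giant step factor: 179^(-9) ≡ 2320 (mod 2591).
Scan 2391·2320^i mod 2591 for i = 0, 1, …:
  i=0: 2391   i=1: 2380   i=2: 179
Match at i=2, j=1: k = 2·9 + 1 = 19.

19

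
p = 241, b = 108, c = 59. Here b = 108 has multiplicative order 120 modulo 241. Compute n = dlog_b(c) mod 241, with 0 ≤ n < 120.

53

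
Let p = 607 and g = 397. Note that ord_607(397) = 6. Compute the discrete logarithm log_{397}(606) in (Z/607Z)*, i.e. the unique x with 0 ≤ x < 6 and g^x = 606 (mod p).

Successive powers of 397 modulo 607:
  397^0=1  397^1=397  397^2=396  397^3=606
So 397^3 ≡ 606 (mod 607), giving x = 3.

3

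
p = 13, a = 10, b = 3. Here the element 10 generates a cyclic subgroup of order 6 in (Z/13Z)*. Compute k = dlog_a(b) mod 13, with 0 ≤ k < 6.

Successive powers of 10 modulo 13:
  10^0=1  10^1=10  10^2=9  10^3=12  10^4=3
So 10^4 ≡ 3 (mod 13), giving k = 4.

4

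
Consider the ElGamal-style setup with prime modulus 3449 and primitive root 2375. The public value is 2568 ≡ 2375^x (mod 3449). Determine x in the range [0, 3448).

3257

Baby-step giant-step with m = ceil(sqrt(3448)) = 59.
Baby table (2375^j mod 3449 for j=0..58):
  0:1  1:2375  2:1510  3:2739  4:311  5:539  6:546  7:3375
  8:149  9:2077  10:805  11:1129  12:1502  13:984  14:2027  15:2770
  16:1507  17:2512  18:2679  19:2669  20:3062  21:1758  22:1960  23:2299
  24:358  25:1796  26:2536  27:1046  28:970  29:3267  30:2324  31:1100
  32:1607  33:2031  34:1923  35:649  36:3121  37:474  38:1376  39:1797
  40:1462  41:2556  42:260  43:129  44:2863  45:1646  46:1533  47:2180
  48:551  49:1454  50:801  51:1976  52:2360  53:375  54:783  55:614
  56:2772  57:2808  58:2083
Giant step factor: 2375^(-59) ≡ 2408 (mod 3449).
Scan 2568·2408^i mod 3449 for i = 0, 1, …:
  i=0: 2568   i=1: 3136   i=2: 1627   i=3: 3201
  i=4: 2942   i=5: 90   i=6: 2882   i=7: 468
  i=8: 2570   i=9: 1054     …   i=54: 966
  i=55: 1502
Match at i=55, j=12: x = 55·59 + 12 = 3257.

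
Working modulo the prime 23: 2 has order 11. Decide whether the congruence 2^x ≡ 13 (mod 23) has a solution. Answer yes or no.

13 ∈ ⟨2⟩ iff 13^11 ≡ 1 (mod 23), since |⟨2⟩| = 11.
13^11 mod 23 = 1.
Since 1 = 1, 13 lies in the subgroup.

yes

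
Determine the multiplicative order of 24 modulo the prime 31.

The order of 24 must divide p − 1 = 30 = 2 · 3 · 5.
Divisors: 1, 2, 3, 5, 6, 10, 15, 30.
Check each in increasing order: 24^1 ≡ 24;  24^2 ≡ 18;  24^3 ≡ 29;  24^5 ≡ 26;  24^6 ≡ 4;  24^10 ≡ 25;  24^15 ≡ 30;  24^30 ≡ 1.
Smallest exponent giving 1 is 30.

30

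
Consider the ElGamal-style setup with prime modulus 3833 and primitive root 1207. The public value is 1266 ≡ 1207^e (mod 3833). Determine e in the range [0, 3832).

Baby-step giant-step with m = ceil(sqrt(3832)) = 62.
Baby table (1207^j mod 3833 for j=0..61):
  0:1  1:1207  2:309  3:1162  4:3489  5:2589  6:1028  7:2737
  8:3346  9:2473  10:2837  11:1390  12:2709  13:214  14:1487  15:965
  16:3356  17:3044  18:2094  19:1511  20:3102  21:3106  22:268  23:1504
  24:2319  25:943  26:3633  27:79  28:3361  29:1413  30:3639  31:3488
  32:1382  33:719  34:1575  35:3690  36:3717  37:1809  38:2486  39:3196
  40:1574  41:2483  42:3408  43:647  44:2830  45:607  46:546  47:3579
  48:62  49:2007  50:3826  51:3050  52:1670  53:3365  54:2408  55:1042
  56:470  57:6  58:3409  59:1854  60:3139  61:1769
Giant step factor: 1207^(-62) ≡ 1537 (mod 3833).
Scan 1266·1537^i mod 3833 for i = 0, 1, …:
  i=0: 1266   i=1: 2511   i=2: 3409
Match at i=2, j=58: e = 2·62 + 58 = 182.

182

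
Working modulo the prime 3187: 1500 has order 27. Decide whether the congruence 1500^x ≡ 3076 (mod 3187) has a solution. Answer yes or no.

3076 ∈ ⟨1500⟩ iff 3076^27 ≡ 1 (mod 3187), since |⟨1500⟩| = 27.
3076^27 mod 3187 = 1033.
Since 1033 ≠ 1, 3076 does not lie in the subgroup.

no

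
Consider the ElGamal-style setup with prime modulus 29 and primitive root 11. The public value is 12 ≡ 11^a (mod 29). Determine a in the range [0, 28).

7

Successive powers of 11 modulo 29:
  11^0=1  11^1=11  11^2=5  11^3=26  11^4=25  11^5=14
  11^6=9  11^7=12
So 11^7 ≡ 12 (mod 29), giving a = 7.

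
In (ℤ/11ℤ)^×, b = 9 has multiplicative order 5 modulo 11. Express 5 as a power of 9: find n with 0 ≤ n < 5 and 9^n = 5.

4

Successive powers of 9 modulo 11:
  9^0=1  9^1=9  9^2=4  9^3=3  9^4=5
So 9^4 ≡ 5 (mod 11), giving n = 4.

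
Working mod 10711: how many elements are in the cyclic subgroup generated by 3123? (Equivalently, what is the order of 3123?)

5355

The order of 3123 must divide p − 1 = 10710 = 2 · 3^2 · 5 · 7 · 17.
Divisors: 1, 2, 3, 5, 6, 7, 9, 10, 14, 15, 17, 18, 21, 30, 34, 35, 42, 45, 51, 63, 70, 85, 90, 102, 105, 119, 126, 153, 170, 210, 238, 255, 306, 315, 357, 510, 595, 630, 714, 765, 1071, 1190, 1530, 1785, 2142, 3570, 5355, 10710.
Check each in increasing order: 3123^1 ≡ 3123;  3123^2 ≡ 6119;  3123^3 ≡ 1213;  3123^5 ≡ 10335;  3123^6 ≡ 3962;  3123^7 ≡ 2121;  3123^9 ≡ 7378;  3123^10 ≡ 2133;  3123^14 ≡ 21;  3123^15 ≡ 1317;  3123^17 ≡ 4051;  3123^18 ≡ 1582;  3123^21 ≡ 1697;  3123^30 ≡ 10018;  3123^34 ≡ 1349;  3123^35 ≡ 3504;  3123^42 ≡ 9261;  3123^45 ≡ 8465;  3123^51 ≡ 2189;  3123^63 ≡ 2880;  3123^70 ≡ 3210;  3123^85 ≡ 7436;  3123^90 ≡ 10346;  3123^102 ≡ 3904;  3123^105 ≡ 1290;  3123^119 ≡ 5668;  3123^126 ≡ 4086;  3123^153 ≡ 9189;  3123^170 ≡ 3914;  3123^210 ≡ 3895;  3123^238 ≡ 3935;  3123^255 ≡ 2717;  3123^306 ≡ 2908;  3123^315 ≡ 1091;  3123^357 ≡ 3278;  3123^510 ≡ 2210;  3123^595 ≡ 2886;  3123^630 ≡ 1360;  3123^714 ≡ 2151;  3123^765 ≡ 6410;  3123^1071 ≡ 3140;  3123^1190 ≡ 6549;  3123^1530 ≡ 704;  3123^1785 ≡ 6210;  3123^2142 ≡ 5480;  3123^3570 ≡ 4500;  3123^5355 ≡ 1.
Smallest exponent giving 1 is 5355.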